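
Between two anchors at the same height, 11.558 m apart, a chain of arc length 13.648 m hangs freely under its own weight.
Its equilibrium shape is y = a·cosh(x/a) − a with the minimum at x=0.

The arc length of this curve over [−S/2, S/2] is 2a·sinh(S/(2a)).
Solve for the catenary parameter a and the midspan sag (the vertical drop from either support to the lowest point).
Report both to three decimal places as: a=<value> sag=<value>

seed: a₀ = √(S³/(24(L−S))) = √(11.558³/(24·2.090)) = 5.548113
iter 1: u=1.041615  f(a)=+1.164e-01  f'(a)=-8.384e-01  a ← 5.548113 − (+1.164e-01/-8.384e-01) = 5.686894
iter 2: u=1.016196  f(a)=+4.509e-03  f'(a)=-7.745e-01  a ← 5.686894 − (+4.509e-03/-7.745e-01) = 5.692715
iter 3: u=1.015157  f(a)=+7.375e-06  f'(a)=-7.720e-01  a ← 5.692715 − (+7.375e-06/-7.720e-01) = 5.692725
iter 4: u=1.015155  f(a)=+1.980e-11  f'(a)=-7.720e-01  a ← 5.692725 − (+1.980e-11/-7.720e-01) = 5.692725
iter 5: u=1.015155  f(a)=+0.000e+00  f'(a)=-7.720e-01  a ← 5.692725 − (+0.000e+00/-7.720e-01) = 5.692725
converged: |Δa| < 1e-12 after 5 iterations
sag = a·(cosh(S/(2a)) − 1) = 5.692725·(cosh(1.015155) − 1) = 3.194012
T_max/T_min = cosh(S/(2a)) = 1.561069

a=5.693 sag=3.194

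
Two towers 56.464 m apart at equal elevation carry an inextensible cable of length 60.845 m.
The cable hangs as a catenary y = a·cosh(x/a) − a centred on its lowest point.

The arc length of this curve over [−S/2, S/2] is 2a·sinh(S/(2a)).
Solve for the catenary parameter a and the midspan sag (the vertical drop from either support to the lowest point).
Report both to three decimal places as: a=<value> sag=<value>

seed: a₀ = √(S³/(24(L−S))) = √(56.464³/(24·4.381)) = 41.377592
iter 1: u=0.682302  f(a)=+1.031e-01  f'(a)=-2.218e-01  a ← 41.377592 − (+1.031e-01/-2.218e-01) = 41.842526
iter 2: u=0.674720  f(a)=+1.764e-03  f'(a)=-2.143e-01  a ← 41.842526 − (+1.764e-03/-2.143e-01) = 41.850758
iter 3: u=0.674588  f(a)=+5.359e-07  f'(a)=-2.141e-01  a ← 41.850758 − (+5.359e-07/-2.141e-01) = 41.850760
iter 4: u=0.674588  f(a)=+4.263e-14  f'(a)=-2.141e-01  a ← 41.850760 − (+4.263e-14/-2.141e-01) = 41.850760
converged: |Δa| < 1e-12 after 4 iterations
sag = a·(cosh(S/(2a)) − 1) = 41.850760·(cosh(0.674588) − 1) = 9.889115
T_max/T_min = cosh(S/(2a)) = 1.236295

a=41.851 sag=9.889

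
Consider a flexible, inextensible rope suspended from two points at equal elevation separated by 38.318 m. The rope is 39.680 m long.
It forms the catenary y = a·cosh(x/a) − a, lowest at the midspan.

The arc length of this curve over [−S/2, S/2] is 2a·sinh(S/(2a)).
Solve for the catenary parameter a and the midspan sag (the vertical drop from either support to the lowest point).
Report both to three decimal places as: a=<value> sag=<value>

seed: a₀ = √(S³/(24(L−S))) = √(38.318³/(24·1.362)) = 41.486813
iter 1: u=0.461809  f(a)=+1.460e-02  f'(a)=-6.707e-02  a ← 41.486813 − (+1.460e-02/-6.707e-02) = 41.704458
iter 2: u=0.459399  f(a)=+1.157e-04  f'(a)=-6.601e-02  a ← 41.704458 − (+1.157e-04/-6.601e-02) = 41.706210
iter 3: u=0.459380  f(a)=+7.392e-09  f'(a)=-6.600e-02  a ← 41.706210 − (+7.392e-09/-6.600e-02) = 41.706210
iter 4: u=0.459380  f(a)=+0.000e+00  f'(a)=-6.600e-02  a ← 41.706210 − (+0.000e+00/-6.600e-02) = 41.706210
converged: |Δa| < 1e-12 after 4 iterations
sag = a·(cosh(S/(2a)) − 1) = 41.706210·(cosh(0.459380) − 1) = 4.478566
T_max/T_min = cosh(S/(2a)) = 1.107384

a=41.706 sag=4.479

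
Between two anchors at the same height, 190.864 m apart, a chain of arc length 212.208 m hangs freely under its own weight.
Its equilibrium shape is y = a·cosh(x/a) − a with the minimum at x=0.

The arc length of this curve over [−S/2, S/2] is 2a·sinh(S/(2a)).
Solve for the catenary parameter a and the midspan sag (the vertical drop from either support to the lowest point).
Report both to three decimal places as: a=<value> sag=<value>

a=118.410 sag=40.584

seed: a₀ = √(S³/(24(L−S))) = √(190.864³/(24·21.344)) = 116.504448
iter 1: u=0.819128  f(a)=+7.276e-01  f'(a)=-3.916e-01  a ← 116.504448 − (+7.276e-01/-3.916e-01) = 118.362538
iter 2: u=0.806269  f(a)=+1.777e-02  f'(a)=-3.727e-01  a ← 118.362538 − (+1.777e-02/-3.727e-01) = 118.410226
iter 3: u=0.805944  f(a)=+1.119e-05  f'(a)=-3.722e-01  a ← 118.410226 − (+1.119e-05/-3.722e-01) = 118.410256
iter 4: u=0.805944  f(a)=+4.462e-12  f'(a)=-3.722e-01  a ← 118.410256 − (+4.462e-12/-3.722e-01) = 118.410256
converged: |Δa| < 1e-12 after 4 iterations
sag = a·(cosh(S/(2a)) − 1) = 118.410256·(cosh(0.805944) − 1) = 40.583604
T_max/T_min = cosh(S/(2a)) = 1.342737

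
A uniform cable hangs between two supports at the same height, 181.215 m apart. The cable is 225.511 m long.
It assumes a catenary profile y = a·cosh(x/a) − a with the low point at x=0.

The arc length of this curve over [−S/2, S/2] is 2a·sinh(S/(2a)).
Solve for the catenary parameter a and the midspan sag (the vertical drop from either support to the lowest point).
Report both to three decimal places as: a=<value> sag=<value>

seed: a₀ = √(S³/(24(L−S))) = √(181.215³/(24·44.296)) = 74.817525
iter 1: u=1.211046  f(a)=+3.364e+00  f'(a)=-1.367e+00  a ← 74.817525 − (+3.364e+00/-1.367e+00) = 77.278224
iter 2: u=1.172484  f(a)=+1.731e-01  f'(a)=-1.230e+00  a ← 77.278224 − (+1.731e-01/-1.230e+00) = 77.418982
iter 3: u=1.170353  f(a)=+5.133e-04  f'(a)=-1.222e+00  a ← 77.418982 − (+5.133e-04/-1.222e+00) = 77.419402
iter 4: u=1.170346  f(a)=+4.543e-09  f'(a)=-1.222e+00  a ← 77.419402 − (+4.543e-09/-1.222e+00) = 77.419402
iter 5: u=1.170346  f(a)=-5.684e-14  f'(a)=-1.222e+00  a ← 77.419402 − (-5.684e-14/-1.222e+00) = 77.419402
converged: |Δa| < 1e-12 after 5 iterations
sag = a·(cosh(S/(2a)) − 1) = 77.419402·(cosh(1.170346) − 1) = 59.356205
T_max/T_min = cosh(S/(2a)) = 1.766684

a=77.419 sag=59.356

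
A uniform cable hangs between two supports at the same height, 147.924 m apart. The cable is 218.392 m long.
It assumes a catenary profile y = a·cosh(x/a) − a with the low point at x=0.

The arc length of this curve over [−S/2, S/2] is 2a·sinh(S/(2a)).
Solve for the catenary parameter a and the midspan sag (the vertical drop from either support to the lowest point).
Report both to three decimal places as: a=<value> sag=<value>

a=46.584 sag=72.133

seed: a₀ = √(S³/(24(L−S))) = √(147.924³/(24·70.468)) = 43.747815
iter 1: u=1.690644  f(a)=+1.078e+01  f'(a)=-4.242e+00  a ← 43.747815 − (+1.078e+01/-4.242e+00) = 46.290346
iter 2: u=1.597785  f(a)=+1.012e+00  f'(a)=-3.480e+00  a ← 46.290346 − (+1.012e+00/-3.480e+00) = 46.581043
iter 3: u=1.587813  f(a)=+1.094e-02  f'(a)=-3.405e+00  a ← 46.581043 − (+1.094e-02/-3.405e+00) = 46.584255
iter 4: u=1.587704  f(a)=+1.309e-06  f'(a)=-3.404e+00  a ← 46.584255 − (+1.309e-06/-3.404e+00) = 46.584255
iter 5: u=1.587704  f(a)=+5.684e-14  f'(a)=-3.404e+00  a ← 46.584255 − (+5.684e-14/-3.404e+00) = 46.584255
converged: |Δa| < 1e-12 after 5 iterations
sag = a·(cosh(S/(2a)) − 1) = 46.584255·(cosh(1.587704) − 1) = 72.133306
T_max/T_min = cosh(S/(2a)) = 2.548448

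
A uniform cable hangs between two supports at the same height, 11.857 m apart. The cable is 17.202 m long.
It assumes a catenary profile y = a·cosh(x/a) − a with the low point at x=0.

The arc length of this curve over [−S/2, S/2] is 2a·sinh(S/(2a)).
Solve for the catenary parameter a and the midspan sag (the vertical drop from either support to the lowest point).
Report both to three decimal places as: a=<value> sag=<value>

seed: a₀ = √(S³/(24(L−S))) = √(11.857³/(24·5.345)) = 3.604813
iter 1: u=1.644607  f(a)=+7.712e-01  f'(a)=-3.849e+00  a ← 3.604813 − (+7.712e-01/-3.849e+00) = 3.805170
iter 2: u=1.558012  f(a)=+6.896e-02  f'(a)=-3.189e+00  a ← 3.805170 − (+6.896e-02/-3.189e+00) = 3.826797
iter 3: u=1.549207  f(a)=+6.711e-04  f'(a)=-3.127e+00  a ← 3.826797 − (+6.711e-04/-3.127e+00) = 3.827011
iter 4: u=1.549120  f(a)=+6.493e-08  f'(a)=-3.126e+00  a ← 3.827011 − (+6.493e-08/-3.126e+00) = 3.827011
iter 5: u=1.549120  f(a)=-3.553e-15  f'(a)=-3.126e+00  a ← 3.827011 − (-3.553e-15/-3.126e+00) = 3.827011
converged: |Δa| < 1e-12 after 5 iterations
sag = a·(cosh(S/(2a)) − 1) = 3.827011·(cosh(1.549120) − 1) = 5.586979
T_max/T_min = cosh(S/(2a)) = 2.459880

a=3.827 sag=5.587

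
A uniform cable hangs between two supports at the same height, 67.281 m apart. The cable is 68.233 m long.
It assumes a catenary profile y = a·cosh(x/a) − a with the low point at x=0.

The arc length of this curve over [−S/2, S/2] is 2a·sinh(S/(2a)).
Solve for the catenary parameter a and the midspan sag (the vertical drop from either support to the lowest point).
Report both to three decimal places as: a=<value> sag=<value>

seed: a₀ = √(S³/(24(L−S))) = √(67.281³/(24·0.952)) = 115.455483
iter 1: u=0.291372  f(a)=+4.049e-03  f'(a)=-1.663e-02  a ← 115.455483 − (+4.049e-03/-1.663e-02) = 115.698953
iter 2: u=0.290759  f(a)=+1.284e-05  f'(a)=-1.653e-02  a ← 115.698953 − (+1.284e-05/-1.653e-02) = 115.699730
iter 3: u=0.290757  f(a)=+1.302e-10  f'(a)=-1.653e-02  a ← 115.699730 − (+1.302e-10/-1.653e-02) = 115.699730
iter 4: u=0.290757  f(a)=-1.421e-14  f'(a)=-1.653e-02  a ← 115.699730 − (-1.421e-14/-1.653e-02) = 115.699730
converged: |Δa| < 1e-12 after 4 iterations
sag = a·(cosh(S/(2a)) − 1) = 115.699730·(cosh(0.290757) − 1) = 4.925156
T_max/T_min = cosh(S/(2a)) = 1.042568

a=115.700 sag=4.925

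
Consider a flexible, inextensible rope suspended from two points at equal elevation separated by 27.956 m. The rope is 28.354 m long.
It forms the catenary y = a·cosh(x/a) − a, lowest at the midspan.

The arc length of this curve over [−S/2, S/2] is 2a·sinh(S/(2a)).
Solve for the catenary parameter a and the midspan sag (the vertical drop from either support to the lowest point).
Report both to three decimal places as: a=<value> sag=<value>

seed: a₀ = √(S³/(24(L−S))) = √(27.956³/(24·0.398)) = 47.826147
iter 1: u=0.292267  f(a)=+1.703e-03  f'(a)=-1.679e-02  a ← 47.826147 − (+1.703e-03/-1.679e-02) = 47.927618
iter 2: u=0.291648  f(a)=+5.436e-06  f'(a)=-1.668e-02  a ← 47.927618 − (+5.436e-06/-1.668e-02) = 47.927944
iter 3: u=0.291646  f(a)=+5.576e-11  f'(a)=-1.668e-02  a ← 47.927944 − (+5.576e-11/-1.668e-02) = 47.927944
iter 4: u=0.291646  f(a)=+3.553e-15  f'(a)=-1.668e-02  a ← 47.927944 − (+3.553e-15/-1.668e-02) = 47.927944
converged: |Δa| < 1e-12 after 4 iterations
sag = a·(cosh(S/(2a)) − 1) = 47.927944·(cosh(0.291646) − 1) = 2.052804
T_max/T_min = cosh(S/(2a)) = 1.042831

a=47.928 sag=2.053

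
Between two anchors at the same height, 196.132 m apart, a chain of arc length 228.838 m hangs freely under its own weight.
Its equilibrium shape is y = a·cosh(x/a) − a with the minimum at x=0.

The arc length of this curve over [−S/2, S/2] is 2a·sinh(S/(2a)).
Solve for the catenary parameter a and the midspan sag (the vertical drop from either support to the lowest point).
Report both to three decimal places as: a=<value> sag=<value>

a=100.404 sag=51.822

seed: a₀ = √(S³/(24(L−S))) = √(196.132³/(24·32.706)) = 98.040010
iter 1: u=1.000265  f(a)=+1.676e+00  f'(a)=-7.364e-01  a ← 98.040010 − (+1.676e+00/-7.364e-01) = 100.315583
iter 2: u=0.977575  f(a)=+6.012e-02  f'(a)=-6.844e-01  a ← 100.315583 − (+6.012e-02/-6.844e-01) = 100.403420
iter 3: u=0.976720  f(a)=+8.375e-05  f'(a)=-6.825e-01  a ← 100.403420 − (+8.375e-05/-6.825e-01) = 100.403543
iter 4: u=0.976719  f(a)=+1.631e-10  f'(a)=-6.825e-01  a ← 100.403543 − (+1.631e-10/-6.825e-01) = 100.403543
iter 5: u=0.976719  f(a)=+0.000e+00  f'(a)=-6.825e-01  a ← 100.403543 − (+0.000e+00/-6.825e-01) = 100.403543
converged: |Δa| < 1e-12 after 5 iterations
sag = a·(cosh(S/(2a)) − 1) = 100.403543·(cosh(0.976719) − 1) = 51.821879
T_max/T_min = cosh(S/(2a)) = 1.516136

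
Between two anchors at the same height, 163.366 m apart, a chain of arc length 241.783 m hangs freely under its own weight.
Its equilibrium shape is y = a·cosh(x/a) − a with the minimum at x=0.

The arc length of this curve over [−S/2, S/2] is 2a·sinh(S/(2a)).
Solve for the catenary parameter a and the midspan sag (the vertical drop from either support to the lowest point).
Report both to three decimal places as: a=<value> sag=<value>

a=51.274 sag=80.041

seed: a₀ = √(S³/(24(L−S))) = √(163.366³/(24·78.417)) = 48.131764
iter 1: u=1.697071  f(a)=+1.210e+01  f'(a)=-4.299e+00  a ← 48.131764 − (+1.210e+01/-4.299e+00) = 50.946177
iter 2: u=1.603320  f(a)=+1.142e+00  f'(a)=-3.522e+00  a ← 50.946177 − (+1.142e+00/-3.522e+00) = 51.270513
iter 3: u=1.593177  f(a)=+1.253e-02  f'(a)=-3.445e+00  a ← 51.270513 − (+1.253e-02/-3.445e+00) = 51.274150
iter 4: u=1.593064  f(a)=+1.544e-06  f'(a)=-3.444e+00  a ← 51.274150 − (+1.544e-06/-3.444e+00) = 51.274150
iter 5: u=1.593064  f(a)=+2.842e-14  f'(a)=-3.444e+00  a ← 51.274150 − (+2.842e-14/-3.444e+00) = 51.274150
converged: |Δa| < 1e-12 after 5 iterations
sag = a·(cosh(S/(2a)) − 1) = 51.274150·(cosh(1.593064) − 1) = 80.041474
T_max/T_min = cosh(S/(2a)) = 2.561049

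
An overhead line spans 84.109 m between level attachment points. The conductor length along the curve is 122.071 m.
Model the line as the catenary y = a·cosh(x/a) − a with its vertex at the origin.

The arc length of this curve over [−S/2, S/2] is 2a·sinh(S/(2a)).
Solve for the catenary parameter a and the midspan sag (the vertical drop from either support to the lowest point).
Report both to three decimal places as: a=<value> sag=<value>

seed: a₀ = √(S³/(24(L−S))) = √(84.109³/(24·37.962)) = 25.555450
iter 1: u=1.645618  f(a)=+5.484e+00  f'(a)=-3.857e+00  a ← 25.555450 − (+5.484e+00/-3.857e+00) = 26.977251
iter 2: u=1.558888  f(a)=+4.910e-01  f'(a)=-3.195e+00  a ← 26.977251 − (+4.910e-01/-3.195e+00) = 27.130920
iter 3: u=1.550058  f(a)=+4.789e-03  f'(a)=-3.133e+00  a ← 27.130920 − (+4.789e-03/-3.133e+00) = 27.132448
iter 4: u=1.549971  f(a)=+4.655e-07  f'(a)=-3.132e+00  a ← 27.132448 − (+4.655e-07/-3.132e+00) = 27.132448
iter 5: u=1.549971  f(a)=-2.842e-14  f'(a)=-3.132e+00  a ← 27.132448 − (-2.842e-14/-3.132e+00) = 27.132448
converged: |Δa| < 1e-12 after 5 iterations
sag = a·(cosh(S/(2a)) − 1) = 27.132448·(cosh(1.549971) − 1) = 39.662028
T_max/T_min = cosh(S/(2a)) = 2.461793

a=27.132 sag=39.662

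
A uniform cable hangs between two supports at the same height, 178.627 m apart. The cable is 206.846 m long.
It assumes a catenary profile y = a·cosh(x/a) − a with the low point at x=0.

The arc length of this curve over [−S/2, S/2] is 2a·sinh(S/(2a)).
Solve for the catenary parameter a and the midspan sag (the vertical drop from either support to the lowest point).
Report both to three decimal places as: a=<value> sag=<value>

seed: a₀ = √(S³/(24(L−S))) = √(178.627³/(24·28.219)) = 91.736935
iter 1: u=0.973583  f(a)=+1.368e+00  f'(a)=-6.755e-01  a ← 91.736935 − (+1.368e+00/-6.755e-01) = 93.761942
iter 2: u=0.952556  f(a)=+4.661e-02  f'(a)=-6.302e-01  a ← 93.761942 − (+4.661e-02/-6.302e-01) = 93.835896
iter 3: u=0.951805  f(a)=+5.833e-05  f'(a)=-6.286e-01  a ← 93.835896 − (+5.833e-05/-6.286e-01) = 93.835989
iter 4: u=0.951804  f(a)=+9.160e-11  f'(a)=-6.286e-01  a ← 93.835989 − (+9.160e-11/-6.286e-01) = 93.835989
iter 5: u=0.951804  f(a)=+0.000e+00  f'(a)=-6.286e-01  a ← 93.835989 − (+0.000e+00/-6.286e-01) = 93.835989
converged: |Δa| < 1e-12 after 5 iterations
sag = a·(cosh(S/(2a)) − 1) = 93.835989·(cosh(0.951804) − 1) = 45.811817
T_max/T_min = cosh(S/(2a)) = 1.488212

a=93.836 sag=45.812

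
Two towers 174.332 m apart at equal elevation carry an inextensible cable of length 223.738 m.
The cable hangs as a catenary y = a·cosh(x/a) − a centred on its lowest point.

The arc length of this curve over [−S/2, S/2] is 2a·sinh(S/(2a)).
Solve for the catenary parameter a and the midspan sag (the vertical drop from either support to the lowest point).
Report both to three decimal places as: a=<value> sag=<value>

seed: a₀ = √(S³/(24(L−S))) = √(174.332³/(24·49.406)) = 66.845196
iter 1: u=1.303998  f(a)=+4.375e+00  f'(a)=-1.745e+00  a ← 66.845196 − (+4.375e+00/-1.745e+00) = 69.351687
iter 2: u=1.256869  f(a)=+2.581e-01  f'(a)=-1.545e+00  a ← 69.351687 − (+2.581e-01/-1.545e+00) = 69.518747
iter 3: u=1.253849  f(a)=+1.023e-03  f'(a)=-1.533e+00  a ← 69.518747 − (+1.023e-03/-1.533e+00) = 69.519415
iter 4: u=1.253837  f(a)=+1.621e-08  f'(a)=-1.533e+00  a ← 69.519415 − (+1.621e-08/-1.533e+00) = 69.519415
iter 5: u=1.253837  f(a)=+2.842e-14  f'(a)=-1.533e+00  a ← 69.519415 − (+2.842e-14/-1.533e+00) = 69.519415
converged: |Δa| < 1e-12 after 5 iterations
sag = a·(cosh(S/(2a)) − 1) = 69.519415·(cosh(1.253837) − 1) = 62.190958
T_max/T_min = cosh(S/(2a)) = 1.894584

a=69.519 sag=62.191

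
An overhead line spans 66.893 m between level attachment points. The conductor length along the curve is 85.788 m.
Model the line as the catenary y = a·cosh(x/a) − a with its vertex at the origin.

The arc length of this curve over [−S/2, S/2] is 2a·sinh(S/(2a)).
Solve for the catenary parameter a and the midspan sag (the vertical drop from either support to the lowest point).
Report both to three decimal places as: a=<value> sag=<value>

a=26.716 sag=23.817

seed: a₀ = √(S³/(24(L−S))) = √(66.893³/(24·18.895)) = 25.691647
iter 1: u=1.301843  f(a)=+1.667e+00  f'(a)=-1.736e+00  a ← 25.691647 − (+1.667e+00/-1.736e+00) = 26.652210
iter 2: u=1.254924  f(a)=+9.807e-02  f'(a)=-1.537e+00  a ← 26.652210 − (+9.807e-02/-1.537e+00) = 26.716014
iter 3: u=1.251927  f(a)=+3.862e-04  f'(a)=-1.525e+00  a ← 26.716014 − (+3.862e-04/-1.525e+00) = 26.716267
iter 4: u=1.251915  f(a)=+6.041e-09  f'(a)=-1.525e+00  a ← 26.716267 − (+6.041e-09/-1.525e+00) = 26.716267
iter 5: u=1.251915  f(a)=+0.000e+00  f'(a)=-1.525e+00  a ← 26.716267 − (+0.000e+00/-1.525e+00) = 26.716267
converged: |Δa| < 1e-12 after 5 iterations
sag = a·(cosh(S/(2a)) − 1) = 26.716267·(cosh(1.251915) − 1) = 23.817426
T_max/T_min = cosh(S/(2a)) = 1.891495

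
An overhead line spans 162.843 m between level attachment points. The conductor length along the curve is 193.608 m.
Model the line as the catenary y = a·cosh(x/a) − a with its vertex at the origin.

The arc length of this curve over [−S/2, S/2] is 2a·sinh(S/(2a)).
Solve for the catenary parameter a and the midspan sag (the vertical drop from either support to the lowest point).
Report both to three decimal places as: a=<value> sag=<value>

a=78.554 sag=46.113

seed: a₀ = √(S³/(24(L−S))) = √(162.843³/(24·30.765)) = 76.475013
iter 1: u=1.064681  f(a)=+1.791e+00  f'(a)=-8.995e-01  a ← 76.475013 − (+1.791e+00/-8.995e-01) = 78.466550
iter 2: u=1.037659  f(a)=+7.237e-02  f'(a)=-8.282e-01  a ← 78.466550 − (+7.237e-02/-8.282e-01) = 78.553927
iter 3: u=1.036505  f(a)=+1.291e-04  f'(a)=-8.253e-01  a ← 78.553927 − (+1.291e-04/-8.253e-01) = 78.554083
iter 4: u=1.036502  f(a)=+4.124e-10  f'(a)=-8.252e-01  a ← 78.554083 − (+4.124e-10/-8.252e-01) = 78.554083
iter 5: u=1.036502  f(a)=+2.842e-14  f'(a)=-8.252e-01  a ← 78.554083 − (+2.842e-14/-8.252e-01) = 78.554083
converged: |Δa| < 1e-12 after 5 iterations
sag = a·(cosh(S/(2a)) − 1) = 78.554083·(cosh(1.036502) − 1) = 46.112506
T_max/T_min = cosh(S/(2a)) = 1.587016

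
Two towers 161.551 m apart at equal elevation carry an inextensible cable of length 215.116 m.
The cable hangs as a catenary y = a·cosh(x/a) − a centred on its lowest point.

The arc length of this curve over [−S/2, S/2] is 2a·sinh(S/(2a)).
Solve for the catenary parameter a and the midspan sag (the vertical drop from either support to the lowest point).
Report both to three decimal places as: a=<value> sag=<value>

seed: a₀ = √(S³/(24(L−S))) = √(161.551³/(24·53.565)) = 57.268829
iter 1: u=1.410462  f(a)=+5.588e+00  f'(a)=-2.270e+00  a ← 57.268829 − (+5.588e+00/-2.270e+00) = 59.730067
iter 2: u=1.352342  f(a)=+3.804e-01  f'(a)=-1.971e+00  a ← 59.730067 − (+3.804e-01/-1.971e+00) = 59.923092
iter 3: u=1.347986  f(a)=+2.048e-03  f'(a)=-1.950e+00  a ← 59.923092 − (+2.048e-03/-1.950e+00) = 59.924143
iter 4: u=1.347963  f(a)=+6.006e-08  f'(a)=-1.949e+00  a ← 59.924143 − (+6.006e-08/-1.949e+00) = 59.924143
iter 5: u=1.347963  f(a)=-5.684e-14  f'(a)=-1.949e+00  a ← 59.924143 − (-5.684e-14/-1.949e+00) = 59.924143
converged: |Δa| < 1e-12 after 5 iterations
sag = a·(cosh(S/(2a)) − 1) = 59.924143·(cosh(1.347963) − 1) = 63.200291
T_max/T_min = cosh(S/(2a)) = 2.054672

a=59.924 sag=63.200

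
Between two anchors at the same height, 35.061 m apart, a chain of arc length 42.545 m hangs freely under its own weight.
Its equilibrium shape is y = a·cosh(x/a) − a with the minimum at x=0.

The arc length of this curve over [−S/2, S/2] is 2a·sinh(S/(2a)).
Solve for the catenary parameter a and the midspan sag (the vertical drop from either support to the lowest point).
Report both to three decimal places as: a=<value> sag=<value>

seed: a₀ = √(S³/(24(L−S))) = √(35.061³/(24·7.484)) = 15.490447
iter 1: u=1.131698  f(a)=+4.941e-01  f'(a)=-1.096e+00  a ← 15.490447 − (+4.941e-01/-1.096e+00) = 15.941367
iter 2: u=1.099686  f(a)=+2.240e-02  f'(a)=-9.985e-01  a ← 15.941367 − (+2.240e-02/-9.985e-01) = 15.963798
iter 3: u=1.098141  f(a)=+5.085e-05  f'(a)=-9.940e-01  a ← 15.963798 − (+5.085e-05/-9.940e-01) = 15.963849
iter 4: u=1.098137  f(a)=+2.635e-10  f'(a)=-9.940e-01  a ← 15.963849 − (+2.635e-10/-9.940e-01) = 15.963849
iter 5: u=1.098137  f(a)=+0.000e+00  f'(a)=-9.940e-01  a ← 15.963849 − (+0.000e+00/-9.940e-01) = 15.963849
converged: |Δa| < 1e-12 after 5 iterations
sag = a·(cosh(S/(2a)) − 1) = 15.963849·(cosh(1.098137) − 1) = 10.632462
T_max/T_min = cosh(S/(2a)) = 1.666034

a=15.964 sag=10.632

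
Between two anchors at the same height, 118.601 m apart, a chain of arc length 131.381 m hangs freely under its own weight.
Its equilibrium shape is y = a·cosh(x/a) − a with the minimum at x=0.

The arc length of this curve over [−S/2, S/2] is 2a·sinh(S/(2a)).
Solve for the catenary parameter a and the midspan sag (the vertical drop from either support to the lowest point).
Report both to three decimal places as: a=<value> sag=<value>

a=74.913 sag=24.722

seed: a₀ = √(S³/(24(L−S))) = √(118.601³/(24·12.780)) = 73.749907
iter 1: u=0.804076  f(a)=+4.196e-01  f'(a)=-3.695e-01  a ← 73.749907 − (+4.196e-01/-3.695e-01) = 74.885349
iter 2: u=0.791884  f(a)=+9.886e-03  f'(a)=-3.523e-01  a ← 74.885349 − (+9.886e-03/-3.523e-01) = 74.913411
iter 3: u=0.791587  f(a)=+5.782e-06  f'(a)=-3.519e-01  a ← 74.913411 − (+5.782e-06/-3.519e-01) = 74.913427
iter 4: u=0.791587  f(a)=+1.990e-12  f'(a)=-3.519e-01  a ← 74.913427 − (+1.990e-12/-3.519e-01) = 74.913427
converged: |Δa| < 1e-12 after 4 iterations
sag = a·(cosh(S/(2a)) − 1) = 74.913427·(cosh(0.791587) − 1) = 24.722226
T_max/T_min = cosh(S/(2a)) = 1.330011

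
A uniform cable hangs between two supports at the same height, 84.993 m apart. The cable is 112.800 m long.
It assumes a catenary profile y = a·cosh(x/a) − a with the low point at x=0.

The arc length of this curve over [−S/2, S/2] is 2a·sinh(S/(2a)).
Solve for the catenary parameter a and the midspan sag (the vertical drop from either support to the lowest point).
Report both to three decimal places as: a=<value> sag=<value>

a=31.720 sag=32.988

seed: a₀ = √(S³/(24(L−S))) = √(84.993³/(24·27.807)) = 30.331372
iter 1: u=1.401074  f(a)=+2.860e+00  f'(a)=-2.220e+00  a ← 30.331372 − (+2.860e+00/-2.220e+00) = 31.620033
iter 2: u=1.343974  f(a)=+1.924e-01  f'(a)=-1.930e+00  a ← 31.620033 − (+1.924e-01/-1.930e+00) = 31.719706
iter 3: u=1.339751  f(a)=+1.009e-03  f'(a)=-1.910e+00  a ← 31.719706 − (+1.009e-03/-1.910e+00) = 31.720234
iter 4: u=1.339728  f(a)=+2.809e-08  f'(a)=-1.910e+00  a ← 31.720234 − (+2.809e-08/-1.910e+00) = 31.720234
iter 5: u=1.339728  f(a)=+0.000e+00  f'(a)=-1.910e+00  a ← 31.720234 − (+0.000e+00/-1.910e+00) = 31.720234
converged: |Δa| < 1e-12 after 5 iterations
sag = a·(cosh(S/(2a)) − 1) = 31.720234·(cosh(1.339728) − 1) = 32.987827
T_max/T_min = cosh(S/(2a)) = 2.039962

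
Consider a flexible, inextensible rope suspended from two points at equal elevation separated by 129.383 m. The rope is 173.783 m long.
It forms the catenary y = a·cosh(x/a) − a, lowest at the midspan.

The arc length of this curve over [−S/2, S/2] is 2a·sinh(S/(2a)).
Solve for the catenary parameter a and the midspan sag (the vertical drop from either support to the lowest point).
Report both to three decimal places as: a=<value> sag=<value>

a=47.242 sag=51.662

seed: a₀ = √(S³/(24(L−S))) = √(129.383³/(24·44.400)) = 45.083614
iter 1: u=1.434923  f(a)=+4.802e+00  f'(a)=-2.406e+00  a ← 45.083614 − (+4.802e+00/-2.406e+00) = 47.079113
iter 2: u=1.374102  f(a)=+3.372e-01  f'(a)=-2.079e+00  a ← 47.079113 − (+3.372e-01/-2.079e+00) = 47.241299
iter 3: u=1.369384  f(a)=+1.941e-03  f'(a)=-2.055e+00  a ← 47.241299 − (+1.941e-03/-2.055e+00) = 47.242243
iter 4: u=1.369357  f(a)=+6.510e-08  f'(a)=-2.055e+00  a ← 47.242243 − (+6.510e-08/-2.055e+00) = 47.242244
iter 5: u=1.369357  f(a)=-2.842e-14  f'(a)=-2.055e+00  a ← 47.242244 − (-2.842e-14/-2.055e+00) = 47.242244
converged: |Δa| < 1e-12 after 5 iterations
sag = a·(cosh(S/(2a)) − 1) = 47.242244·(cosh(1.369357) − 1) = 51.661560
T_max/T_min = cosh(S/(2a)) = 2.093546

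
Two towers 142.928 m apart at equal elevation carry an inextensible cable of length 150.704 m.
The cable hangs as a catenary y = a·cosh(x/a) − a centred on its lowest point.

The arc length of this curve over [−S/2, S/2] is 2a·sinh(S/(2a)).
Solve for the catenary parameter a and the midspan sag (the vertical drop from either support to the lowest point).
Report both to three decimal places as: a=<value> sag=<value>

a=126.089 sag=20.800

seed: a₀ = √(S³/(24(L−S))) = √(142.928³/(24·7.776)) = 125.081254
iter 1: u=0.571341  f(a)=+1.279e-01  f'(a)=-1.284e-01  a ← 125.081254 − (+1.279e-01/-1.284e-01) = 126.077093
iter 2: u=0.566828  f(a)=+1.544e-03  f'(a)=-1.254e-01  a ← 126.077093 − (+1.544e-03/-1.254e-01) = 126.089406
iter 3: u=0.566772  f(a)=+2.309e-07  f'(a)=-1.253e-01  a ← 126.089406 − (+2.309e-07/-1.253e-01) = 126.089408
iter 4: u=0.566772  f(a)=+0.000e+00  f'(a)=-1.253e-01  a ← 126.089408 − (+0.000e+00/-1.253e-01) = 126.089408
converged: |Δa| < 1e-12 after 4 iterations
sag = a·(cosh(S/(2a)) − 1) = 126.089408·(cosh(0.566772) − 1) = 20.799879
T_max/T_min = cosh(S/(2a)) = 1.164961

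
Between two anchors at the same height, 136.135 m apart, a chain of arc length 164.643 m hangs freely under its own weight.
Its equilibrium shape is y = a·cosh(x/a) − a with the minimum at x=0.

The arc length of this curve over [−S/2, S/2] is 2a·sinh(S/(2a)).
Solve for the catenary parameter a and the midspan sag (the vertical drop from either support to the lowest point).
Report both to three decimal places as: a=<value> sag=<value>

seed: a₀ = √(S³/(24(L−S))) = √(136.135³/(24·28.508)) = 60.724745
iter 1: u=1.120919  f(a)=+1.845e+00  f'(a)=-1.062e+00  a ← 60.724745 − (+1.845e+00/-1.062e+00) = 62.461967
iter 2: u=1.089743  f(a)=+8.216e-02  f'(a)=-9.696e-01  a ← 62.461967 − (+8.216e-02/-9.696e-01) = 62.546697
iter 3: u=1.088267  f(a)=+1.796e-04  f'(a)=-9.654e-01  a ← 62.546697 − (+1.796e-04/-9.654e-01) = 62.546883
iter 4: u=1.088264  f(a)=+8.627e-10  f'(a)=-9.654e-01  a ← 62.546883 − (+8.627e-10/-9.654e-01) = 62.546883
iter 5: u=1.088264  f(a)=-2.842e-14  f'(a)=-9.654e-01  a ← 62.546883 − (-2.842e-14/-9.654e-01) = 62.546883
converged: |Δa| < 1e-12 after 5 iterations
sag = a·(cosh(S/(2a)) − 1) = 62.546883·(cosh(1.088264) − 1) = 40.840456
T_max/T_min = cosh(S/(2a)) = 1.652958

a=62.547 sag=40.840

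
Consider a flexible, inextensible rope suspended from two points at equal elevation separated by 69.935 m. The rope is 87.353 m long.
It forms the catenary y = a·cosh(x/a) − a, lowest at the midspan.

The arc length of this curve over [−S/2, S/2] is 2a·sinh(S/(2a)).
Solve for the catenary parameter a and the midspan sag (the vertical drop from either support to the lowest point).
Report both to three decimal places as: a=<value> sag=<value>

a=29.617 sag=23.154

seed: a₀ = √(S³/(24(L−S))) = √(69.935³/(24·17.418)) = 28.604681
iter 1: u=1.222440  f(a)=+1.349e+00  f'(a)=-1.410e+00  a ← 28.604681 − (+1.349e+00/-1.410e+00) = 29.561341
iter 2: u=1.182879  f(a)=+7.062e-02  f'(a)=-1.266e+00  a ← 29.561341 − (+7.062e-02/-1.266e+00) = 29.617132
iter 3: u=1.180651  f(a)=+2.173e-04  f'(a)=-1.258e+00  a ← 29.617132 − (+2.173e-04/-1.258e+00) = 29.617305
iter 4: u=1.180644  f(a)=+2.070e-09  f'(a)=-1.258e+00  a ← 29.617305 − (+2.070e-09/-1.258e+00) = 29.617305
iter 5: u=1.180644  f(a)=+2.842e-14  f'(a)=-1.258e+00  a ← 29.617305 − (+2.842e-14/-1.258e+00) = 29.617305
converged: |Δa| < 1e-12 after 5 iterations
sag = a·(cosh(S/(2a)) − 1) = 29.617305·(cosh(1.180644) − 1) = 23.154102
T_max/T_min = cosh(S/(2a)) = 1.781776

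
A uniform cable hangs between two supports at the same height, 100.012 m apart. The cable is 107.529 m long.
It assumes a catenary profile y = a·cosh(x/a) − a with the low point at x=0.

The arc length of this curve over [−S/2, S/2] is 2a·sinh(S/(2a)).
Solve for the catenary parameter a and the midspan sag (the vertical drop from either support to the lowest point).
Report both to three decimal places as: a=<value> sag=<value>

seed: a₀ = √(S³/(24(L−S))) = √(100.012³/(24·7.517)) = 74.464671
iter 1: u=0.671540  f(a)=+1.713e-01  f'(a)=-2.111e-01  a ← 74.464671 − (+1.713e-01/-2.111e-01) = 75.276081
iter 2: u=0.664301  f(a)=+2.841e-03  f'(a)=-2.042e-01  a ← 75.276081 − (+2.841e-03/-2.042e-01) = 75.289992
iter 3: u=0.664179  f(a)=+8.101e-07  f'(a)=-2.041e-01  a ← 75.289992 − (+8.101e-07/-2.041e-01) = 75.289996
iter 4: u=0.664179  f(a)=+5.684e-14  f'(a)=-2.041e-01  a ← 75.289996 − (+5.684e-14/-2.041e-01) = 75.289996
converged: |Δa| < 1e-12 after 4 iterations
sag = a·(cosh(S/(2a)) − 1) = 75.289996·(cosh(0.664179) − 1) = 17.225975
T_max/T_min = cosh(S/(2a)) = 1.228795

a=75.290 sag=17.226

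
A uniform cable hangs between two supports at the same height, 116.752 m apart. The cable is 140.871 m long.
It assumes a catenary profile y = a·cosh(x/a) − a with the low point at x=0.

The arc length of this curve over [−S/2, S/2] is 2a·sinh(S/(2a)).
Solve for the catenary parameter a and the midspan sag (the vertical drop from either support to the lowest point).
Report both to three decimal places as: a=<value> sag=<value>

seed: a₀ = √(S³/(24(L−S))) = √(116.752³/(24·24.119)) = 52.433787
iter 1: u=1.113328  f(a)=+1.540e+00  f'(a)=-1.039e+00  a ← 52.433787 − (+1.540e+00/-1.039e+00) = 53.915399
iter 2: u=1.082733  f(a)=+6.767e-02  f'(a)=-9.496e-01  a ← 53.915399 − (+6.767e-02/-9.496e-01) = 53.986658
iter 3: u=1.081304  f(a)=+1.440e-04  f'(a)=-9.456e-01  a ← 53.986658 − (+1.440e-04/-9.456e-01) = 53.986810
iter 4: u=1.081301  f(a)=+6.556e-10  f'(a)=-9.456e-01  a ← 53.986810 − (+6.556e-10/-9.456e-01) = 53.986810
iter 5: u=1.081301  f(a)=-2.842e-14  f'(a)=-9.456e-01  a ← 53.986810 − (-2.842e-14/-9.456e-01) = 53.986810
converged: |Δa| < 1e-12 after 5 iterations
sag = a·(cosh(S/(2a)) − 1) = 53.986810·(cosh(1.081301) − 1) = 34.758530
T_max/T_min = cosh(S/(2a)) = 1.643834

a=53.987 sag=34.759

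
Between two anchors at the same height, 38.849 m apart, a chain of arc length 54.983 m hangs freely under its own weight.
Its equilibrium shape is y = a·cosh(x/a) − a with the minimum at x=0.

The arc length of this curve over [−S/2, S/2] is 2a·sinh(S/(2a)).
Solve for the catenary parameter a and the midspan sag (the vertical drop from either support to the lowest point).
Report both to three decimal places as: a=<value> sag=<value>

a=13.009 sag=17.405

seed: a₀ = √(S³/(24(L−S))) = √(38.849³/(24·16.134)) = 12.305326
iter 1: u=1.578544  f(a)=+2.134e+00  f'(a)=-3.337e+00  a ← 12.305326 − (+2.134e+00/-3.337e+00) = 12.944783
iter 2: u=1.500566  f(a)=+1.776e-01  f'(a)=-2.802e+00  a ← 12.944783 − (+1.776e-01/-2.802e+00) = 13.008158
iter 3: u=1.493255  f(a)=+1.477e-03  f'(a)=-2.756e+00  a ← 13.008158 − (+1.477e-03/-2.756e+00) = 13.008694
iter 4: u=1.493194  f(a)=+1.041e-07  f'(a)=-2.755e+00  a ← 13.008694 − (+1.041e-07/-2.755e+00) = 13.008694
iter 5: u=1.493194  f(a)=+0.000e+00  f'(a)=-2.755e+00  a ← 13.008694 − (+0.000e+00/-2.755e+00) = 13.008694
converged: |Δa| < 1e-12 after 5 iterations
sag = a·(cosh(S/(2a)) − 1) = 13.008694·(cosh(1.493194) − 1) = 17.405261
T_max/T_min = cosh(S/(2a)) = 2.337971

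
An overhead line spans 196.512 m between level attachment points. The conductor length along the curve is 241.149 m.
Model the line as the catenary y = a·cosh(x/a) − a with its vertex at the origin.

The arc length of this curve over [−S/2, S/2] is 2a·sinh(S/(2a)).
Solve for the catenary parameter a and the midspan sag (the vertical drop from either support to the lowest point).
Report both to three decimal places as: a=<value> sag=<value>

seed: a₀ = √(S³/(24(L−S))) = √(196.512³/(24·44.637)) = 84.164800
iter 1: u=1.167424  f(a)=+3.142e+00  f'(a)=-1.212e+00  a ← 84.164800 − (+3.142e+00/-1.212e+00) = 86.756453
iter 2: u=1.132550  f(a)=+1.510e-01  f'(a)=-1.099e+00  a ← 86.756453 − (+1.510e-01/-1.099e+00) = 86.893897
iter 3: u=1.130758  f(a)=+3.875e-04  f'(a)=-1.093e+00  a ← 86.893897 − (+3.875e-04/-1.093e+00) = 86.894251
iter 4: u=1.130754  f(a)=+2.567e-09  f'(a)=-1.093e+00  a ← 86.894251 − (+2.567e-09/-1.093e+00) = 86.894251
iter 5: u=1.130754  f(a)=+0.000e+00  f'(a)=-1.093e+00  a ← 86.894251 − (+0.000e+00/-1.093e+00) = 86.894251
converged: |Δa| < 1e-12 after 5 iterations
sag = a·(cosh(S/(2a)) − 1) = 86.894251·(cosh(1.130754) − 1) = 61.728832
T_max/T_min = cosh(S/(2a)) = 1.710390

a=86.894 sag=61.729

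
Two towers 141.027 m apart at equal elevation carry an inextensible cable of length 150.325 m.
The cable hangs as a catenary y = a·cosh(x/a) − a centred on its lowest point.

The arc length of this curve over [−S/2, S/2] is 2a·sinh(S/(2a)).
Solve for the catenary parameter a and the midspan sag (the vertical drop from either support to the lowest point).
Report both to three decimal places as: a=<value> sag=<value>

seed: a₀ = √(S³/(24(L−S))) = √(141.027³/(24·9.298)) = 112.112235
iter 1: u=0.628955  f(a)=+1.856e-01  f'(a)=-1.725e-01  a ← 112.112235 − (+1.856e-01/-1.725e-01) = 113.188306
iter 2: u=0.622975  f(a)=+2.707e-03  f'(a)=-1.675e-01  a ← 113.188306 − (+2.707e-03/-1.675e-01) = 113.204464
iter 3: u=0.622886  f(a)=+5.943e-07  f'(a)=-1.675e-01  a ← 113.204464 − (+5.943e-07/-1.675e-01) = 113.204467
iter 4: u=0.622886  f(a)=+0.000e+00  f'(a)=-1.675e-01  a ← 113.204467 − (+0.000e+00/-1.675e-01) = 113.204467
converged: |Δa| < 1e-12 after 4 iterations
sag = a·(cosh(S/(2a)) − 1) = 113.204467·(cosh(0.622886) − 1) = 22.680237
T_max/T_min = cosh(S/(2a)) = 1.200348

a=113.204 sag=22.680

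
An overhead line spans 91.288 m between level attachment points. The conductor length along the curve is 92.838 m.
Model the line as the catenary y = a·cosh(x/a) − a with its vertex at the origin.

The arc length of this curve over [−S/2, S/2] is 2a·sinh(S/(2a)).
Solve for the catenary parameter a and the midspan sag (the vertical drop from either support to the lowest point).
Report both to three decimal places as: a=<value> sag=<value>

a=143.367 sag=7.327

seed: a₀ = √(S³/(24(L−S))) = √(91.288³/(24·1.550)) = 143.004291
iter 1: u=0.319179  f(a)=+7.915e-03  f'(a)=-2.190e-02  a ← 143.004291 − (+7.915e-03/-2.190e-02) = 143.365696
iter 2: u=0.318375  f(a)=+3.010e-05  f'(a)=-2.173e-02  a ← 143.365696 − (+3.010e-05/-2.173e-02) = 143.367081
iter 3: u=0.318372  f(a)=+4.392e-10  f'(a)=-2.173e-02  a ← 143.367081 − (+4.392e-10/-2.173e-02) = 143.367081
iter 4: u=0.318372  f(a)=+1.421e-14  f'(a)=-2.173e-02  a ← 143.367081 − (+1.421e-14/-2.173e-02) = 143.367081
converged: |Δa| < 1e-12 after 4 iterations
sag = a·(cosh(S/(2a)) − 1) = 143.367081·(cosh(0.318372) − 1) = 7.327456
T_max/T_min = cosh(S/(2a)) = 1.051110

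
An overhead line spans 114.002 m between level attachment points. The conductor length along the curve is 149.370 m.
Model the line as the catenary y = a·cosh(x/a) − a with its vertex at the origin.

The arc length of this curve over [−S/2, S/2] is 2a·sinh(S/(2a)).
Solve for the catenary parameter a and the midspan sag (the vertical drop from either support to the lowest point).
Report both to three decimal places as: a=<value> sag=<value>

a=43.599 sag=42.881

seed: a₀ = √(S³/(24(L−S))) = √(114.002³/(24·35.368)) = 41.778980
iter 1: u=1.364346  f(a)=+3.442e+00  f'(a)=-2.030e+00  a ← 41.778980 − (+3.442e+00/-2.030e+00) = 43.474342
iter 2: u=1.311141  f(a)=+2.206e-01  f'(a)=-1.777e+00  a ← 43.474342 − (+2.206e-01/-1.777e+00) = 43.598442
iter 3: u=1.307409  f(a)=+1.043e-03  f'(a)=-1.761e+00  a ← 43.598442 − (+1.043e-03/-1.761e+00) = 43.599035
iter 4: u=1.307391  f(a)=+2.358e-08  f'(a)=-1.760e+00  a ← 43.599035 − (+2.358e-08/-1.760e+00) = 43.599035
iter 5: u=1.307391  f(a)=+0.000e+00  f'(a)=-1.760e+00  a ← 43.599035 − (+0.000e+00/-1.760e+00) = 43.599035
converged: |Δa| < 1e-12 after 5 iterations
sag = a·(cosh(S/(2a)) − 1) = 43.599035·(cosh(1.307391) − 1) = 42.880587
T_max/T_min = cosh(S/(2a)) = 1.983521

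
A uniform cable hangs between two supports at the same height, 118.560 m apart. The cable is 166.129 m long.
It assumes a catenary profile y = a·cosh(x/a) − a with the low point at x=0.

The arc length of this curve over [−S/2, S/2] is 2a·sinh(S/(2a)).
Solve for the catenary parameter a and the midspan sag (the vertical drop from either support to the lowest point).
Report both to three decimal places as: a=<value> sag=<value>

seed: a₀ = √(S³/(24(L−S))) = √(118.560³/(24·47.569)) = 38.206711
iter 1: u=1.551560  f(a)=+6.065e+00  f'(a)=-3.143e+00  a ← 38.206711 − (+6.065e+00/-3.143e+00) = 40.136173
iter 2: u=1.476972  f(a)=+4.897e-01  f'(a)=-2.655e+00  a ← 40.136173 − (+4.897e-01/-2.655e+00) = 40.320657
iter 3: u=1.470214  f(a)=+3.812e-03  f'(a)=-2.613e+00  a ← 40.320657 − (+3.812e-03/-2.613e+00) = 40.322116
iter 4: u=1.470161  f(a)=+2.350e-07  f'(a)=-2.613e+00  a ← 40.322116 − (+2.350e-07/-2.613e+00) = 40.322116
iter 5: u=1.470161  f(a)=+0.000e+00  f'(a)=-2.613e+00  a ← 40.322116 − (+0.000e+00/-2.613e+00) = 40.322116
converged: |Δa| < 1e-12 after 5 iterations
sag = a·(cosh(S/(2a)) − 1) = 40.322116·(cosh(1.470161) − 1) = 52.011974
T_max/T_min = cosh(S/(2a)) = 2.289912

a=40.322 sag=52.012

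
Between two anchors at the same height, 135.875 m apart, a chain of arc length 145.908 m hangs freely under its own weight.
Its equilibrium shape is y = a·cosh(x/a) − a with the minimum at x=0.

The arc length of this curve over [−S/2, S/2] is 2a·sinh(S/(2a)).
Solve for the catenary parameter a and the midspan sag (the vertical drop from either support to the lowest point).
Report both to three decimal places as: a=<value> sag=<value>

seed: a₀ = √(S³/(24(L−S))) = √(135.875³/(24·10.033)) = 102.067695
iter 1: u=0.665612  f(a)=+2.246e-01  f'(a)=-2.054e-01  a ← 102.067695 − (+2.246e-01/-2.054e-01) = 103.160985
iter 2: u=0.658558  f(a)=+3.660e-03  f'(a)=-1.988e-01  a ← 103.160985 − (+3.660e-03/-1.988e-01) = 103.179395
iter 3: u=0.658441  f(a)=+1.007e-06  f'(a)=-1.987e-01  a ← 103.179395 − (+1.007e-06/-1.987e-01) = 103.179400
iter 4: u=0.658441  f(a)=+8.527e-14  f'(a)=-1.987e-01  a ← 103.179400 − (+8.527e-14/-1.987e-01) = 103.179400
converged: |Δa| < 1e-12 after 4 iterations
sag = a·(cosh(S/(2a)) − 1) = 103.179400·(cosh(0.658441) − 1) = 23.186239
T_max/T_min = cosh(S/(2a)) = 1.224718

a=103.179 sag=23.186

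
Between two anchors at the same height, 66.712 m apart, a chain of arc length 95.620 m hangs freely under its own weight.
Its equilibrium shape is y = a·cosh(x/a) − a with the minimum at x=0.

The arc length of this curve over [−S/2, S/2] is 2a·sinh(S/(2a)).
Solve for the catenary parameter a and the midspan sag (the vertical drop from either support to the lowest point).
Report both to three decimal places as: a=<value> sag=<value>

a=21.916 sag=30.678

seed: a₀ = √(S³/(24(L−S))) = √(66.712³/(24·28.908)) = 20.686704
iter 1: u=1.612437  f(a)=+3.999e+00  f'(a)=-3.592e+00  a ← 20.686704 − (+3.999e+00/-3.592e+00) = 21.799974
iter 2: u=1.530094  f(a)=+3.455e-01  f'(a)=-2.996e+00  a ← 21.799974 − (+3.455e-01/-2.996e+00) = 21.915299
iter 3: u=1.522042  f(a)=+3.118e-03  f'(a)=-2.942e+00  a ← 21.915299 − (+3.118e-03/-2.942e+00) = 21.916359
iter 4: u=1.521968  f(a)=+2.590e-07  f'(a)=-2.942e+00  a ← 21.916359 − (+2.590e-07/-2.942e+00) = 21.916359
iter 5: u=1.521968  f(a)=-1.421e-14  f'(a)=-2.942e+00  a ← 21.916359 − (-1.421e-14/-2.942e+00) = 21.916359
converged: |Δa| < 1e-12 after 5 iterations
sag = a·(cosh(S/(2a)) − 1) = 21.916359·(cosh(1.521968) − 1) = 30.677585
T_max/T_min = cosh(S/(2a)) = 2.399757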